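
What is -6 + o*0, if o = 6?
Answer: -6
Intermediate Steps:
-6 + o*0 = -6 + 6*0 = -6 + 0 = -6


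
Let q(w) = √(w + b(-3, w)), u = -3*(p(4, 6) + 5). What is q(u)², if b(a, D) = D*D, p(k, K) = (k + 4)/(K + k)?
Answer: 7134/25 ≈ 285.36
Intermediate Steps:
p(k, K) = (4 + k)/(K + k)
b(a, D) = D²
u = -87/5 (u = -3*((4 + 4)/(6 + 4) + 5) = -3*(8/10 + 5) = -3*((⅒)*8 + 5) = -3*(⅘ + 5) = -3*29/5 = -87/5 ≈ -17.400)
q(w) = √(w + w²)
q(u)² = (√(-87*(1 - 87/5)/5))² = (√(-87/5*(-82/5)))² = (√(7134/25))² = (√7134/5)² = 7134/25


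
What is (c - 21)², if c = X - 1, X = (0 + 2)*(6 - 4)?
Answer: 324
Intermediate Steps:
X = 4 (X = 2*2 = 4)
c = 3 (c = 4 - 1 = 3)
(c - 21)² = (3 - 21)² = (-18)² = 324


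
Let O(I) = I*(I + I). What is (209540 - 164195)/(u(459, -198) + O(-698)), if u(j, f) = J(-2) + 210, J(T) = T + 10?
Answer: 45345/974626 ≈ 0.046526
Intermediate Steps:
J(T) = 10 + T
O(I) = 2*I**2 (O(I) = I*(2*I) = 2*I**2)
u(j, f) = 218 (u(j, f) = (10 - 2) + 210 = 8 + 210 = 218)
(209540 - 164195)/(u(459, -198) + O(-698)) = (209540 - 164195)/(218 + 2*(-698)**2) = 45345/(218 + 2*487204) = 45345/(218 + 974408) = 45345/974626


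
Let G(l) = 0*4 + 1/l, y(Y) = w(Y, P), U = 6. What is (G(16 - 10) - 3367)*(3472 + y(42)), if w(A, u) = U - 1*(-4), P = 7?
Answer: -35169941/3 ≈ -1.1723e+7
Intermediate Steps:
w(A, u) = 10 (w(A, u) = 6 - 1*(-4) = 6 + 4 = 10)
y(Y) = 10
G(l) = 1/l (G(l) = 0 + 1/l = 1/l)
(G(16 - 10) - 3367)*(3472 + y(42)) = (1/(16 - 10) - 3367)*(3472 + 10) = (1/6 - 3367)*3482 = -20201/6*3482 = -35169941/3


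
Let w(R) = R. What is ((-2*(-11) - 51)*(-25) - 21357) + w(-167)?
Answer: -20799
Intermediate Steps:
((-2*(-11) - 51)*(-25) - 21357) + w(-167) = ((-2*(-11) - 51)*(-25) - 21357) - 167 = ((22 - 51)*(-25) - 21357) - 167 = (-29*(-25) - 21357) - 167 = (725 - 21357) - 167 = -20632 - 167 = -20799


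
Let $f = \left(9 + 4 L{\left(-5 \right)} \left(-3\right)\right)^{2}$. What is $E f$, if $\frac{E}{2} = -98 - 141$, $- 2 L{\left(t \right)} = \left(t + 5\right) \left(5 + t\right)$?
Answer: $-38718$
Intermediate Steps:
$L{\left(t \right)} = - \frac{\left(5 + t\right)^{2}}{2}$ ($L{\left(t \right)} = - \frac{\left(t + 5\right) \left(5 + t\right)}{2} = - \frac{\left(5 + t\right) \left(5 + t\right)}{2} = - \frac{\left(5 + t\right)^{2}}{2}$)
$E = -478$ ($E = 2 \left(-98 - 141\right) = 2 \left(-239\right) = -478$)
$f = 81$ ($f = \left(9 + 4 \left(- \frac{\left(5 - 5\right)^{2}}{2}\right) \left(-3\right)\right)^{2} = \left(9 + 4 \left(- \frac{0^{2}}{2}\right) \left(-3\right)\right)^{2} = \left(9 + 4 \left(\left(- \frac{1}{2}\right) 0\right) \left(-3\right)\right)^{2} = \left(9 + 4 \cdot 0 \left(-3\right)\right)^{2} = \left(9 + 0 \left(-3\right)\right)^{2} = \left(9 + 0\right)^{2} = 9^{2} = 81$)
$E f = \left(-478\right) 81 = -38718$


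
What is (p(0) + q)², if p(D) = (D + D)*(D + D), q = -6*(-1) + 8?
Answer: 196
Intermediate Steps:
q = 14 (q = 6 + 8 = 14)
p(D) = 4*D² (p(D) = (2*D)*(2*D) = 4*D²)
(p(0) + q)² = (4*0² + 14)² = (4*0 + 14)² = (0 + 14)² = 14² = 196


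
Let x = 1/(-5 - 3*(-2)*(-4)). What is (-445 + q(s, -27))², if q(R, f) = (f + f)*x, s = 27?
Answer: 165148201/841 ≈ 1.9637e+5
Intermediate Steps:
x = -1/29 (x = 1/(-5 + 6*(-4)) = 1/(-5 - 24) = 1/(-29) = -1/29 ≈ -0.034483)
q(R, f) = -2*f/29 (q(R, f) = (f + f)*(-1/29) = (2*f)*(-1/29) = -2*f/29)
(-445 + q(s, -27))² = (-445 - 2/29*(-27))² = (-445 + 54/29)² = (-12851/29)² = 165148201/841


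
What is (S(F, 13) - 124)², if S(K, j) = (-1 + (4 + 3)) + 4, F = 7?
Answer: 12996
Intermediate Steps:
S(K, j) = 10 (S(K, j) = (-1 + 7) + 4 = 6 + 4 = 10)
(S(F, 13) - 124)² = (10 - 124)² = (-114)² = 12996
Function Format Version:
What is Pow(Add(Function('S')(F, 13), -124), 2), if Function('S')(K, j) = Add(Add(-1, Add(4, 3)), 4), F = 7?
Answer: 12996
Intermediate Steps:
Function('S')(K, j) = 10 (Function('S')(K, j) = Add(Add(-1, 7), 4) = Add(6, 4) = 10)
Pow(Add(Function('S')(F, 13), -124), 2) = Pow(Add(10, -124), 2) = Pow(-114, 2) = 12996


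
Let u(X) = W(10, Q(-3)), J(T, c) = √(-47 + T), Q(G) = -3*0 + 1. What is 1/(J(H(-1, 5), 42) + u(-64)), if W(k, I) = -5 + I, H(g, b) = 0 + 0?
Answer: -4/63 - I*√47/63 ≈ -0.063492 - 0.10882*I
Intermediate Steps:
Q(G) = 1 (Q(G) = 0 + 1 = 1)
H(g, b) = 0
u(X) = -4 (u(X) = -5 + 1 = -4)
1/(J(H(-1, 5), 42) + u(-64)) = 1/(√(-47 + 0) - 4) = 1/(√(-47) - 4) = 1/(I*√47 - 4) = 1/(-4 + I*√47)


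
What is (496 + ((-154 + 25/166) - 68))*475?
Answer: 21616775/166 ≈ 1.3022e+5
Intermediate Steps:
(496 + ((-154 + 25/166) - 68))*475 = (496 + (-25539/166 - 68))*475 = (496 - 36827/166)*475 = (45509/166)*475 = 21616775/166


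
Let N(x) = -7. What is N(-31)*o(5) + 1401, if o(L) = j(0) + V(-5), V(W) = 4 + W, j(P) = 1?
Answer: 1401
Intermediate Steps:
o(L) = 0 (o(L) = 1 + (4 - 5) = 1 - 1 = 0)
N(-31)*o(5) + 1401 = -7*0 + 1401 = 0 + 1401 = 1401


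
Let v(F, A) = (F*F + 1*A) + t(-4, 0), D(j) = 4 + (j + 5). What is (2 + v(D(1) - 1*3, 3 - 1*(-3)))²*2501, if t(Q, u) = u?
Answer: 8125749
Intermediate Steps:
D(j) = 9 + j (D(j) = 4 + (5 + j) = 9 + j)
v(F, A) = A + F² (v(F, A) = (F*F + 1*A) + 0 = (F² + A) + 0 = (A + F²) + 0 = A + F²)
(2 + v(D(1) - 1*3, 3 - 1*(-3)))²*2501 = (2 + ((3 - 1*(-3)) + ((9 + 1) - 1*3)²))²*2501 = (2 + ((3 + 3) + (10 - 3)²))²*2501 = (2 + (6 + 7²))²*2501 = (2 + (6 + 49))²*2501 = (2 + 55)²*2501 = 57²*2501 = 3249*2501 = 8125749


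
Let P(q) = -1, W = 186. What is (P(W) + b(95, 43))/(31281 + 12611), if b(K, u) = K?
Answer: 47/21946 ≈ 0.0021416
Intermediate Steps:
(P(W) + b(95, 43))/(31281 + 12611) = (-1 + 95)/(31281 + 12611) = 94/43892 = 94*(1/43892) = 47/21946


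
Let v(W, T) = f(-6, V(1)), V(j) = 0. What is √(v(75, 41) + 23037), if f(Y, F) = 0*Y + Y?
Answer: 3*√2559 ≈ 151.76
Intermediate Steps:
f(Y, F) = Y (f(Y, F) = 0 + Y = Y)
v(W, T) = -6
√(v(75, 41) + 23037) = √(-6 + 23037) = √23031 = 3*√2559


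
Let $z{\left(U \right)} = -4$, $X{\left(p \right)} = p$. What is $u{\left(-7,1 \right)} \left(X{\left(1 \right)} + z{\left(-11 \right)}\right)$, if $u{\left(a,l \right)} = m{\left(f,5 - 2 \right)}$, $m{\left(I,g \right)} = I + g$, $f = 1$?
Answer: $-12$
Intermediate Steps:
$u{\left(a,l \right)} = 4$ ($u{\left(a,l \right)} = 1 + \left(5 - 2\right) = 1 + 3 = 4$)
$u{\left(-7,1 \right)} \left(X{\left(1 \right)} + z{\left(-11 \right)}\right) = 4 \left(1 - 4\right) = 4 \left(-3\right) = -12$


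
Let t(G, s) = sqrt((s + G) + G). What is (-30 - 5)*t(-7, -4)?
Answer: -105*I*sqrt(2) ≈ -148.49*I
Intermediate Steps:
t(G, s) = sqrt(s + 2*G) (t(G, s) = sqrt((G + s) + G) = sqrt(s + 2*G))
(-30 - 5)*t(-7, -4) = (-30 - 5)*sqrt(-4 + 2*(-7)) = -35*sqrt(-4 - 14) = -105*I*sqrt(2)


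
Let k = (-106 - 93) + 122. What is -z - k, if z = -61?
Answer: 138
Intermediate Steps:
k = -77 (k = -199 + 122 = -77)
-z - k = -1*(-61) - 1*(-77) = 61 + 77 = 138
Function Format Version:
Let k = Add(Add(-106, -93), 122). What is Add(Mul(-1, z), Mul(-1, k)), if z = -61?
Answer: 138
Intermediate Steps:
k = -77 (k = Add(-199, 122) = -77)
Add(Mul(-1, z), Mul(-1, k)) = Add(Mul(-1, -61), Mul(-1, -77)) = Add(61, 77) = 138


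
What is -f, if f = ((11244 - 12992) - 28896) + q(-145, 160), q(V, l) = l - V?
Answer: 30339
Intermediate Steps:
f = -30339 (f = ((11244 - 12992) - 28896) + (160 - 1*(-145)) = (-1748 - 28896) + (160 + 145) = -30644 + 305 = -30339)
-f = -1*(-30339) = 30339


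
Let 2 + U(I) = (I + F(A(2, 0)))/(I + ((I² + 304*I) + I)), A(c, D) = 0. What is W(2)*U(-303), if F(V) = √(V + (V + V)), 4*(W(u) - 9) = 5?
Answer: -205/12 ≈ -17.083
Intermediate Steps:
W(u) = 41/4 (W(u) = 9 + (¼)*5 = 9 + 5/4 = 41/4)
F(V) = √3*√V (F(V) = √(V + 2*V) = √(3*V) = √3*√V)
U(I) = -2 + I/(I² + 306*I) (U(I) = -2 + (I + √3*√0)/(I + ((I² + 304*I) + I)) = -2 + (I + √3*0)/(I + (I² + 305*I)) = -2 + (I + 0)/(I² + 306*I) = -2 + I/(I² + 306*I))
W(2)*U(-303) = 41*((-611 - 2*(-303))/(306 - 303))/4 = 41*((-611 + 606)/3)/4 = 41*((⅓)*(-5))/4 = (41/4)*(-5/3) = -205/12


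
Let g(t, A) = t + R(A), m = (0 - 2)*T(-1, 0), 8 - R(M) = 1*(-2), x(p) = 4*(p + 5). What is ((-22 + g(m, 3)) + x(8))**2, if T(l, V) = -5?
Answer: 2500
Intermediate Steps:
x(p) = 20 + 4*p (x(p) = 4*(5 + p) = 20 + 4*p)
R(M) = 10 (R(M) = 8 - (-2) = 8 - 1*(-2) = 8 + 2 = 10)
m = 10 (m = (0 - 2)*(-5) = -2*(-5) = 10)
g(t, A) = 10 + t (g(t, A) = t + 10 = 10 + t)
((-22 + g(m, 3)) + x(8))**2 = ((-22 + (10 + 10)) + (20 + 4*8))**2 = ((-22 + 20) + (20 + 32))**2 = (-2 + 52)**2 = 50**2 = 2500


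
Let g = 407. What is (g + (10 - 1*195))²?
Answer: 49284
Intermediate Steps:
(g + (10 - 1*195))² = (407 + (10 - 1*195))² = (407 + (10 - 195))² = (407 - 185)² = 222² = 49284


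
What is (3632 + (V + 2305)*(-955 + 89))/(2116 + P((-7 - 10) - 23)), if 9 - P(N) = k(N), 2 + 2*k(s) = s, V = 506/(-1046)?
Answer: -520928678/561179 ≈ -928.28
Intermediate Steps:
V = -253/523 (V = 506*(-1/1046) = -253/523 ≈ -0.48375)
k(s) = -1 + s/2
P(N) = 10 - N/2 (P(N) = 9 - (-1 + N/2) = 9 + (1 - N/2) = 10 - N/2)
(3632 + (V + 2305)*(-955 + 89))/(2116 + P((-7 - 10) - 23)) = (3632 + (-253/523 + 2305)*(-955 + 89))/(2116 + (10 - ((-7 - 10) - 23)/2)) = (3632 + (1205262/523)*(-866))/(2116 + (10 - (-17 - 23)/2)) = (3632 - 1043756892/523)/(2116 + (10 - ½*(-40))) = -1041857356/(523*(2116 + (10 + 20))) = -1041857356/(523*(2116 + 30)) = -1041857356/523/2146 = -1041857356/523*1/2146 = -520928678/561179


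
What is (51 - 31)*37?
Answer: 740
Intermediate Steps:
(51 - 31)*37 = 20*37 = 740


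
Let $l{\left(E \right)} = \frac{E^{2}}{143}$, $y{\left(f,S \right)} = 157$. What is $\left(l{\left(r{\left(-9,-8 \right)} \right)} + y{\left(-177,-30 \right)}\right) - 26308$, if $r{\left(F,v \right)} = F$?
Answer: $- \frac{3739512}{143} \approx -26150.0$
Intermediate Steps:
$l{\left(E \right)} = \frac{E^{2}}{143}$
$\left(l{\left(r{\left(-9,-8 \right)} \right)} + y{\left(-177,-30 \right)}\right) - 26308 = \left(\frac{\left(-9\right)^{2}}{143} + 157\right) - 26308 = \left(\frac{1}{143} \cdot 81 + 157\right) - 26308 = \left(\frac{81}{143} + 157\right) - 26308 = \frac{22532}{143} - 26308 = - \frac{3739512}{143}$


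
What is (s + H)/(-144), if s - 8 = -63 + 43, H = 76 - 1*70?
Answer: 1/24 ≈ 0.041667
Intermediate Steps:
H = 6 (H = 76 - 70 = 6)
s = -12 (s = 8 + (-63 + 43) = 8 - 20 = -12)
(s + H)/(-144) = (-12 + 6)/(-144) = -1/144*(-6) = 1/24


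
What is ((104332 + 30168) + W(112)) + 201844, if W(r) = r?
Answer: 336456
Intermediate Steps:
((104332 + 30168) + W(112)) + 201844 = ((104332 + 30168) + 112) + 201844 = (134500 + 112) + 201844 = 134612 + 201844 = 336456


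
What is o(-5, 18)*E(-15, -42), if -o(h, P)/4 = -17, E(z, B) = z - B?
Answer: 1836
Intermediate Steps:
o(h, P) = 68 (o(h, P) = -4*(-17) = 68)
o(-5, 18)*E(-15, -42) = 68*(-15 - 1*(-42)) = 68*(-15 + 42) = 68*27 = 1836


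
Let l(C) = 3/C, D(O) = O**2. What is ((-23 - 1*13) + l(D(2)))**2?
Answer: 19881/16 ≈ 1242.6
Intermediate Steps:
((-23 - 1*13) + l(D(2)))**2 = ((-23 - 1*13) + 3/(2**2))**2 = ((-23 - 13) + 3/4)**2 = (-36 + 3*(1/4))**2 = (-36 + 3/4)**2 = (-141/4)**2 = 19881/16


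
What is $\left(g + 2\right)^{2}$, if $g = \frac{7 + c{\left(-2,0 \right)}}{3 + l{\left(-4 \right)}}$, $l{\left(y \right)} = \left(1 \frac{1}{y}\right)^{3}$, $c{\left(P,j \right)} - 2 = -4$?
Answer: $\frac{492804}{36481} \approx 13.509$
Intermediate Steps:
$c{\left(P,j \right)} = -2$ ($c{\left(P,j \right)} = 2 - 4 = -2$)
$l{\left(y \right)} = \frac{1}{y^{3}}$ ($l{\left(y \right)} = \left(\frac{1}{y}\right)^{3} = \frac{1}{y^{3}}$)
$g = \frac{320}{191}$ ($g = \frac{7 - 2}{3 + \frac{1}{-64}} = \frac{5}{3 - \frac{1}{64}} = \frac{5}{\frac{191}{64}} = 5 \cdot \frac{64}{191} = \frac{320}{191} \approx 1.6754$)
$\left(g + 2\right)^{2} = \left(\frac{320}{191} + 2\right)^{2} = \left(\frac{702}{191}\right)^{2} = \frac{492804}{36481}$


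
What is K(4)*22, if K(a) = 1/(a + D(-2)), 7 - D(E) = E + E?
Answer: 22/15 ≈ 1.4667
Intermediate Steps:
D(E) = 7 - 2*E (D(E) = 7 - (E + E) = 7 - 2*E)
K(a) = 1/(11 + a) (K(a) = 1/(a + (7 - 2*(-2))) = 1/(a + (7 + 4)) = 1/(a + 11) = 1/(11 + a))
K(4)*22 = 22/(11 + 4) = 22/15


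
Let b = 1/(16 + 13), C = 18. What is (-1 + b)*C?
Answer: -504/29 ≈ -17.379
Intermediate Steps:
b = 1/29 ≈ 0.034483
(-1 + b)*C = (-1 + 1/29)*18 = -28/29*18 = -504/29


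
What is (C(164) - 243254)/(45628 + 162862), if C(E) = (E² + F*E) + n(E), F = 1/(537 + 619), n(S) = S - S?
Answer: -62527421/60253610 ≈ -1.0377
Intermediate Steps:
n(S) = 0
F = 1/1156 ≈ 0.00086505
C(E) = E² + E/1156 (C(E) = (E² + E/1156) + 0 = E² + E/1156)
(C(164) - 243254)/(45628 + 162862) = (164*(1/1156 + 164) - 243254)/(45628 + 162862) = (164*(189585/1156) - 243254)/208490 = (7772985/289 - 243254)*(1/208490) = -62527421/289*1/208490 = -62527421/60253610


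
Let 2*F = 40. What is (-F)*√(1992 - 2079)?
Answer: -20*I*√87 ≈ -186.55*I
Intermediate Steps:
F = 20 (F = (½)*40 = 20)
(-F)*√(1992 - 2079) = (-1*20)*√(1992 - 2079) = -20*I*√87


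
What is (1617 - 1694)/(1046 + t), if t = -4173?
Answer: 77/3127 ≈ 0.024624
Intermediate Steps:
(1617 - 1694)/(1046 + t) = (1617 - 1694)/(1046 - 4173) = -77/(-3127) = -77*(-1/3127) = 77/3127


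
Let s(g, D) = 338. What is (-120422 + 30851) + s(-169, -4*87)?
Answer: -89233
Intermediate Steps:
(-120422 + 30851) + s(-169, -4*87) = (-120422 + 30851) + 338 = -89571 + 338 = -89233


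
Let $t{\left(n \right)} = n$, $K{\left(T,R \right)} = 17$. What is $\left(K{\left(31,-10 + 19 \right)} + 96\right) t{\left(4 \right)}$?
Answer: $452$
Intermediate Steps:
$\left(K{\left(31,-10 + 19 \right)} + 96\right) t{\left(4 \right)} = \left(17 + 96\right) 4 = 113 \cdot 4 = 452$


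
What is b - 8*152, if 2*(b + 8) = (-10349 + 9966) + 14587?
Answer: 5878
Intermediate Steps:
b = 7094 (b = -8 + ((-10349 + 9966) + 14587)/2 = -8 + (-383 + 14587)/2 = -8 + (1/2)*14204 = -8 + 7102 = 7094)
b - 8*152 = 7094 - 8*152 = 7094 - 1216 = 5878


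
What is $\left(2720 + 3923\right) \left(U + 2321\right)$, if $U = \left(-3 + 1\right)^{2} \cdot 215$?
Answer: $21131383$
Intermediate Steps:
$U = 860$ ($U = \left(-2\right)^{2} \cdot 215 = 4 \cdot 215 = 860$)
$\left(2720 + 3923\right) \left(U + 2321\right) = \left(2720 + 3923\right) \left(860 + 2321\right) = 6643 \cdot 3181 = 21131383$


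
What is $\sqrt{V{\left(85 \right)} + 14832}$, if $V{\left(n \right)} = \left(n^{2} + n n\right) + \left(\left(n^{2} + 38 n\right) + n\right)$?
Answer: $\sqrt{39822} \approx 199.55$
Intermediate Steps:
$V{\left(n \right)} = 3 n^{2} + 39 n$ ($V{\left(n \right)} = \left(n^{2} + n^{2}\right) + \left(n^{2} + 39 n\right) = 2 n^{2} + \left(n^{2} + 39 n\right) = 3 n^{2} + 39 n$)
$\sqrt{V{\left(85 \right)} + 14832} = \sqrt{3 \cdot 85 \left(13 + 85\right) + 14832} = \sqrt{3 \cdot 85 \cdot 98 + 14832} = \sqrt{24990 + 14832} = \sqrt{39822}$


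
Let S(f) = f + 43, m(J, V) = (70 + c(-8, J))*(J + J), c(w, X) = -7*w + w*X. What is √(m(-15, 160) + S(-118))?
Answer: I*√7455 ≈ 86.342*I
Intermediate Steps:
c(w, X) = -7*w + X*w
m(J, V) = 2*J*(126 - 8*J) (m(J, V) = (70 - 8*(-7 + J))*(J + J) = (70 + (56 - 8*J))*(2*J) = (126 - 8*J)*(2*J) = 2*J*(126 - 8*J))
S(f) = 43 + f
√(m(-15, 160) + S(-118)) = √(4*(-15)*(63 - 4*(-15)) + (43 - 118)) = √(4*(-15)*(63 + 60) - 75) = √(4*(-15)*123 - 75) = √(-7380 - 75) = √(-7455) = I*√7455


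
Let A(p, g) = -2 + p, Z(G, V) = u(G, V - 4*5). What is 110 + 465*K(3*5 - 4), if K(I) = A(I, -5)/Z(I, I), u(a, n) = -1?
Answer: -4075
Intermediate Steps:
Z(G, V) = -1
K(I) = 2 - I (K(I) = (-2 + I)/(-1) = (-2 + I)*(-1) = 2 - I)
110 + 465*K(3*5 - 4) = 110 + 465*(2 - (3*5 - 4)) = 110 + 465*(2 - (15 - 4)) = 110 + 465*(2 - 1*11) = 110 + 465*(2 - 11) = 110 + 465*(-9) = 110 - 4185 = -4075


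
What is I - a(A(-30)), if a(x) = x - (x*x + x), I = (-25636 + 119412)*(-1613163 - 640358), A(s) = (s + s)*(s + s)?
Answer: -211313225296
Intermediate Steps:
A(s) = 4*s**2 (A(s) = (2*s)*(2*s) = 4*s**2)
I = -211326185296 (I = 93776*(-2253521) = -211326185296)
a(x) = -x**2 (a(x) = x - (x**2 + x) = x - (x + x**2) = x + (-x - x**2) = -x**2)
I - a(A(-30)) = -211326185296 - (-1)*(4*(-30)**2)**2 = -211326185296 - (-1)*(4*900)**2 = -211326185296 - (-1)*3600**2 = -211326185296 - (-1)*12960000 = -211326185296 - 1*(-12960000) = -211326185296 + 12960000 = -211313225296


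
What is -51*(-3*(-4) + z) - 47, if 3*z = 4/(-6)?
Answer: -1943/3 ≈ -647.67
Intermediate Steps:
z = -2/9 (z = (4/(-6))/3 = (4*(-⅙))/3 = (⅓)*(-⅔) = -2/9 ≈ -0.22222)
-51*(-3*(-4) + z) - 47 = -51*(-3*(-4) - 2/9) - 47 = -51*(12 - 2/9) - 47 = -51*106/9 - 47 = -1802/3 - 47 = -1943/3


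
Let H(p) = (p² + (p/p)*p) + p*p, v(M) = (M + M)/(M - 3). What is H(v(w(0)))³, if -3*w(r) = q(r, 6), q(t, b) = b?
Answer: 140608/15625 ≈ 8.9989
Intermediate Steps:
w(r) = -2 (w(r) = -⅓*6 = -2)
v(M) = 2*M/(-3 + M) (v(M) = (2*M)/(-3 + M) = 2*M/(-3 + M))
H(p) = p + 2*p² (H(p) = (p² + 1*p) + p² = (p² + p) + p² = (p + p²) + p² = p + 2*p²)
H(v(w(0)))³ = ((2*(-2)/(-3 - 2))*(1 + 2*(2*(-2)/(-3 - 2))))³ = ((2*(-2)/(-5))*(1 + 2*(2*(-2)/(-5))))³ = ((2*(-2)*(-⅕))*(1 + 2*(2*(-2)*(-⅕))))³ = (4*(1 + 2*(⅘))/5)³ = (4*(1 + 8/5)/5)³ = ((⅘)*(13/5))³ = (52/25)³ = 140608/15625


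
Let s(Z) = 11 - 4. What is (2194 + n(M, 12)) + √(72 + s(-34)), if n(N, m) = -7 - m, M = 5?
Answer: 2175 + √79 ≈ 2183.9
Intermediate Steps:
s(Z) = 7
(2194 + n(M, 12)) + √(72 + s(-34)) = (2194 + (-7 - 1*12)) + √(72 + 7) = (2194 + (-7 - 12)) + √79 = (2194 - 19) + √79 = 2175 + √79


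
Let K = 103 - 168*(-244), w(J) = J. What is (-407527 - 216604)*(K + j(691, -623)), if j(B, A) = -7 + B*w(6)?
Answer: -28231941654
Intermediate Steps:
j(B, A) = -7 + 6*B (j(B, A) = -7 + B*6 = -7 + 6*B)
K = 41095 (K = 103 + 40992 = 41095)
(-407527 - 216604)*(K + j(691, -623)) = (-407527 - 216604)*(41095 + (-7 + 6*691)) = -624131*(41095 + (-7 + 4146)) = -624131*(41095 + 4139) = -624131*45234 = -28231941654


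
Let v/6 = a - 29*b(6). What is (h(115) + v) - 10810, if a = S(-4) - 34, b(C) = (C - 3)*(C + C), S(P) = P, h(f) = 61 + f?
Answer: -17126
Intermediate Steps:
b(C) = 2*C*(-3 + C) (b(C) = (-3 + C)*(2*C) = 2*C*(-3 + C))
a = -38 (a = -4 - 34 = -38)
v = -6492 (v = 6*(-38 - 58*6*(-3 + 6)) = 6*(-38 - 58*6*3) = 6*(-38 - 29*36) = 6*(-38 - 1044) = 6*(-1082) = -6492)
(h(115) + v) - 10810 = ((61 + 115) - 6492) - 10810 = (176 - 6492) - 10810 = -6316 - 10810 = -17126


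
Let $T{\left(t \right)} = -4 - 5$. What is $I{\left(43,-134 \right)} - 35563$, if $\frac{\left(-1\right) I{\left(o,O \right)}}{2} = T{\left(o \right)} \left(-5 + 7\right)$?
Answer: $-35527$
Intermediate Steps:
$T{\left(t \right)} = -9$ ($T{\left(t \right)} = -4 - 5 = -9$)
$I{\left(o,O \right)} = 36$ ($I{\left(o,O \right)} = - 2 \left(- 9 \left(-5 + 7\right)\right) = - 2 \left(\left(-9\right) 2\right) = \left(-2\right) \left(-18\right) = 36$)
$I{\left(43,-134 \right)} - 35563 = 36 - 35563 = -35527$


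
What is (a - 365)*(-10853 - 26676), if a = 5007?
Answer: -174209618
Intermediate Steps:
(a - 365)*(-10853 - 26676) = (5007 - 365)*(-10853 - 26676) = 4642*(-37529) = -174209618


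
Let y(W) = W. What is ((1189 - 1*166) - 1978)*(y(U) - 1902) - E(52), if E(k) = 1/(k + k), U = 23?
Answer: 186622279/104 ≈ 1.7944e+6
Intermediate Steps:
E(k) = 1/(2*k)
((1189 - 1*166) - 1978)*(y(U) - 1902) - E(52) = ((1189 - 1*166) - 1978)*(23 - 1902) - 1/(2*52) = ((1189 - 166) - 1978)*(-1879) - 1/(2*52) = (1023 - 1978)*(-1879) - 1*1/104 = -955*(-1879) - 1/104 = 1794445 - 1/104 = 186622279/104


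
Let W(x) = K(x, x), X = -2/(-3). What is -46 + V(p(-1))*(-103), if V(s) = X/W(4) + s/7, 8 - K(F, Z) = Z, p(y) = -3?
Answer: -799/42 ≈ -19.024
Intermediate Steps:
K(F, Z) = 8 - Z
X = 2/3 (X = -2*(-1/3) = 2/3 ≈ 0.66667)
W(x) = 8 - x
V(s) = 1/6 + s/7 (V(s) = 2/(3*(8 - 1*4)) + s/7 = 2/(3*(8 - 4)) + s*(1/7) = (2/3)/4 + s/7 = (2/3)*(1/4) + s/7 = 1/6 + s/7)
-46 + V(p(-1))*(-103) = -46 + (1/6 + (1/7)*(-3))*(-103) = -46 + (1/6 - 3/7)*(-103) = -46 - 11/42*(-103) = -46 + 1133/42 = -799/42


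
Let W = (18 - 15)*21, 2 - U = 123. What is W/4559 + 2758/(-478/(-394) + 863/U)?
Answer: -21407923037/45945602 ≈ -465.94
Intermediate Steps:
U = -121 (U = 2 - 1*123 = 2 - 123 = -121)
W = 63 (W = 3*21 = 63)
W/4559 + 2758/(-478/(-394) + 863/U) = 63/4559 + 2758/(-478/(-394) + 863/(-121)) = 63*(1/4559) + 2758/(-478*(-1/394) + 863*(-1/121)) = 63/4559 + 2758/(239/197 - 863/121) = 63/4559 + 2758/(-141092/23837) = 63/4559 + 2758*(-23837/141092) = 63/4559 - 4695889/10078 = -21407923037/45945602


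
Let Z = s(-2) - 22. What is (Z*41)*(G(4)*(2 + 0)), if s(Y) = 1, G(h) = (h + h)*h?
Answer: -55104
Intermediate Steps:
G(h) = 2*h**2 (G(h) = (2*h)*h = 2*h**2)
Z = -21 (Z = 1 - 22 = -21)
(Z*41)*(G(4)*(2 + 0)) = (-21*41)*((2*4**2)*(2 + 0)) = -861*2*16*2 = -27552*2 = -861*64 = -55104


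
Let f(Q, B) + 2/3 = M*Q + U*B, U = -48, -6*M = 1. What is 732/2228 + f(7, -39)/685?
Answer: 7002227/2289270 ≈ 3.0587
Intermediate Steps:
M = -⅙ (M = -⅙*1 = -⅙ ≈ -0.16667)
f(Q, B) = -⅔ - 48*B - Q/6 (f(Q, B) = -⅔ + (-Q/6 - 48*B) = -⅔ + (-48*B - Q/6) = -⅔ - 48*B - Q/6)
732/2228 + f(7, -39)/685 = 732/2228 + (-⅔ - 48*(-39) - ⅙*7)/685 = 732*(1/2228) + (-⅔ + 1872 - 7/6)*(1/685) = 183/557 + (11221/6)*(1/685) = 183/557 + 11221/4110 = 7002227/2289270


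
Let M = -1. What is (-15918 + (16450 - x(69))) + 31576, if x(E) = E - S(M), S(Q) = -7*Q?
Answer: 32046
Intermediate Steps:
x(E) = -7 + E (x(E) = E - (-7)*(-1) = E - 1*7 = E - 7 = -7 + E)
(-15918 + (16450 - x(69))) + 31576 = (-15918 + (16450 - (-7 + 69))) + 31576 = (-15918 + (16450 - 1*62)) + 31576 = (-15918 + (16450 - 62)) + 31576 = (-15918 + 16388) + 31576 = 470 + 31576 = 32046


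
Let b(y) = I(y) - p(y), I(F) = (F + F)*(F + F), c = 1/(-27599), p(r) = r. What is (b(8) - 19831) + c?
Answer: -540471218/27599 ≈ -19583.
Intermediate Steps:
c = -1/27599 ≈ -3.6233e-5
I(F) = 4*F**2 (I(F) = (2*F)*(2*F) = 4*F**2)
b(y) = -y + 4*y**2 (b(y) = 4*y**2 - y = -y + 4*y**2)
(b(8) - 19831) + c = (8*(-1 + 4*8) - 19831) - 1/27599 = (8*(-1 + 32) - 19831) - 1/27599 = (8*31 - 19831) - 1/27599 = (248 - 19831) - 1/27599 = -19583 - 1/27599 = -540471218/27599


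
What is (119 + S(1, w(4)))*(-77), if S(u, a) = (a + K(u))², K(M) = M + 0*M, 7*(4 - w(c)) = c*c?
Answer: -68112/7 ≈ -9730.3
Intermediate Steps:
w(c) = 4 - c²/7 (w(c) = 4 - c*c/7 = 4 - c²/7)
K(M) = M (K(M) = M + 0 = M)
S(u, a) = (a + u)²
(119 + S(1, w(4)))*(-77) = (119 + ((4 - ⅐*4²) + 1)²)*(-77) = (119 + ((4 - ⅐*16) + 1)²)*(-77) = (119 + ((4 - 16/7) + 1)²)*(-77) = (119 + (12/7 + 1)²)*(-77) = (119 + (19/7)²)*(-77) = (119 + 361/49)*(-77) = (6192/49)*(-77) = -68112/7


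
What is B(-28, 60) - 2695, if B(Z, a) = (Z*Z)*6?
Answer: 2009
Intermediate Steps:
B(Z, a) = 6*Z**2 (B(Z, a) = Z**2*6 = 6*Z**2)
B(-28, 60) - 2695 = 6*(-28)**2 - 2695 = 6*784 - 2695 = 4704 - 2695 = 2009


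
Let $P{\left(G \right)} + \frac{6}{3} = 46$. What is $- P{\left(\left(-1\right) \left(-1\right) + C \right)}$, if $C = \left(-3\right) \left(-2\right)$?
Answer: $-44$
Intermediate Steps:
$C = 6$
$P{\left(G \right)} = 44$ ($P{\left(G \right)} = -2 + 46 = 44$)
$- P{\left(\left(-1\right) \left(-1\right) + C \right)} = \left(-1\right) 44 = -44$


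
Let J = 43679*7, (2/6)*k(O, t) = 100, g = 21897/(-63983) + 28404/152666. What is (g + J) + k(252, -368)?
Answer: 1494766477716832/4884014339 ≈ 3.0605e+5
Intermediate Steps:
g = -762777135/4884014339 (g = 21897*(-1/63983) + 28404*(1/152666) = -21897/63983 + 14202/76333 = -762777135/4884014339 ≈ -0.15618)
k(O, t) = 300 (k(O, t) = 3*100 = 300)
J = 305753
(g + J) + k(252, -368) = (-762777135/4884014339 + 305753) + 300 = 1493301273415132/4884014339 + 300 = 1494766477716832/4884014339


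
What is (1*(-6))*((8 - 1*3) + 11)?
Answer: -96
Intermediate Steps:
(1*(-6))*((8 - 1*3) + 11) = -6*((8 - 3) + 11) = -6*(5 + 11) = -6*16 = -96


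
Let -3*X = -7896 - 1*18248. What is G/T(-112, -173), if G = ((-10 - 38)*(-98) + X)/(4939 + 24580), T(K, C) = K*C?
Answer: 2516/107242527 ≈ 2.3461e-5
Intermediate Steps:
X = 26144/3 (X = -(-7896 - 1*18248)/3 = -(-7896 - 18248)/3 = -1/3*(-26144) = 26144/3 ≈ 8714.7)
T(K, C) = C*K
G = 40256/88557 (G = ((-10 - 38)*(-98) + 26144/3)/(4939 + 24580) = (-48*(-98) + 26144/3)/29519 = (4704 + 26144/3)*(1/29519) = (40256/3)*(1/29519) = 40256/88557 ≈ 0.45458)
G/T(-112, -173) = 40256/(88557*((-173*(-112)))) = (40256/88557)/19376 = (40256/88557)*(1/19376) = 2516/107242527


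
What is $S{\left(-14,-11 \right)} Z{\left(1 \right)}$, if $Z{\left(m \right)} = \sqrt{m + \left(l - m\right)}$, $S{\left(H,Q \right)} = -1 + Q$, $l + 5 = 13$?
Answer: $- 24 \sqrt{2} \approx -33.941$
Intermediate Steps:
$l = 8$ ($l = -5 + 13 = 8$)
$Z{\left(m \right)} = 2 \sqrt{2}$ ($Z{\left(m \right)} = \sqrt{m - \left(-8 + m\right)} = \sqrt{8} = 2 \sqrt{2}$)
$S{\left(-14,-11 \right)} Z{\left(1 \right)} = \left(-1 - 11\right) 2 \sqrt{2} = - 12 \cdot 2 \sqrt{2} = - 24 \sqrt{2}$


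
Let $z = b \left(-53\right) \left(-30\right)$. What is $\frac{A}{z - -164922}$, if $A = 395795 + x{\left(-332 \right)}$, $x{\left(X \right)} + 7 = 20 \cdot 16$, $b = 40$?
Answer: $\frac{66018}{38087} \approx 1.7333$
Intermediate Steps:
$x{\left(X \right)} = 313$ ($x{\left(X \right)} = -7 + 20 \cdot 16 = -7 + 320 = 313$)
$z = 63600$ ($z = 40 \left(-53\right) \left(-30\right) = \left(-2120\right) \left(-30\right) = 63600$)
$A = 396108$ ($A = 395795 + 313 = 396108$)
$\frac{A}{z - -164922} = \frac{396108}{63600 - -164922} = \frac{396108}{63600 + 164922} = \frac{396108}{228522} = 396108 \cdot \frac{1}{228522} = \frac{66018}{38087}$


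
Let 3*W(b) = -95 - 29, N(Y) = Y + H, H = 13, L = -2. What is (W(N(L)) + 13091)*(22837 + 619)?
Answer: 918278944/3 ≈ 3.0609e+8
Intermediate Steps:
N(Y) = 13 + Y (N(Y) = Y + 13 = 13 + Y)
W(b) = -124/3 (W(b) = (-95 - 29)/3 = (⅓)*(-124) = -124/3)
(W(N(L)) + 13091)*(22837 + 619) = (-124/3 + 13091)*(22837 + 619) = (39149/3)*23456 = 918278944/3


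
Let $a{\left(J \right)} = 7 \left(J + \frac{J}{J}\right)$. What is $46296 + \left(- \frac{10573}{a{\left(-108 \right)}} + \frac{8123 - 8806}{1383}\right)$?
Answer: $\frac{47970609524}{1035867} \approx 46310.0$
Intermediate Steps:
$a{\left(J \right)} = 7 + 7 J$ ($a{\left(J \right)} = 7 \left(J + 1\right) = 7 \left(1 + J\right) = 7 + 7 J$)
$46296 + \left(- \frac{10573}{a{\left(-108 \right)}} + \frac{8123 - 8806}{1383}\right) = 46296 - \left(\frac{10573}{7 + 7 \left(-108\right)} - \frac{8123 - 8806}{1383}\right) = 46296 - \left(\frac{683}{1383} + \frac{10573}{7 - 756}\right) = 46296 - \left(\frac{683}{1383} + \frac{10573}{-749}\right) = 46296 - - \frac{14110892}{1035867} = 46296 + \left(\frac{10573}{749} - \frac{683}{1383}\right) = 46296 + \frac{14110892}{1035867} = \frac{47970609524}{1035867}$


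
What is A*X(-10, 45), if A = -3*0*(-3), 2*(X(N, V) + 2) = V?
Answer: 0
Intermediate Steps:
X(N, V) = -2 + V/2
A = 0 (A = 0*(-3) = 0)
A*X(-10, 45) = 0*(-2 + (½)*45) = 0*(-2 + 45/2) = 0*(41/2) = 0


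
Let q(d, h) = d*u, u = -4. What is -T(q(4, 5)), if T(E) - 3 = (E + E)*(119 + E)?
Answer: 3293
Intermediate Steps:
q(d, h) = -4*d (q(d, h) = d*(-4) = -4*d)
T(E) = 3 + 2*E*(119 + E) (T(E) = 3 + (E + E)*(119 + E) = 3 + (2*E)*(119 + E) = 3 + 2*E*(119 + E))
-T(q(4, 5)) = -(3 + 2*(-4*4)² + 238*(-4*4)) = -(3 + 2*(-16)² + 238*(-16)) = -(3 + 2*256 - 3808) = -(3 + 512 - 3808) = -1*(-3293) = 3293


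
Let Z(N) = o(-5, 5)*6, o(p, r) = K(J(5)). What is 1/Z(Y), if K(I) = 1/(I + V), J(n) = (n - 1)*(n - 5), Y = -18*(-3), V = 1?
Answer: ⅙ ≈ 0.16667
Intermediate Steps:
Y = 54
J(n) = (-1 + n)*(-5 + n)
K(I) = 1/(1 + I) (K(I) = 1/(I + 1) = 1/(1 + I))
o(p, r) = 1 (o(p, r) = 1/(1 + (5 + 5² - 6*5)) = 1/(1 + (5 + 25 - 30)) = 1/(1 + 0) = 1/1 = 1)
Z(N) = 6 (Z(N) = 1*6 = 6)
1/Z(Y) = 1/6 = ⅙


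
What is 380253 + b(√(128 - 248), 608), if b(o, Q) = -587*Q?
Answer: 23357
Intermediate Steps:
380253 + b(√(128 - 248), 608) = 380253 - 587*608 = 380253 - 356896 = 23357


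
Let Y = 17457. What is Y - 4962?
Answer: 12495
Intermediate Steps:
Y - 4962 = 17457 - 4962 = 12495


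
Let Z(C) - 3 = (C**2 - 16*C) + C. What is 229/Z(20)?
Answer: 229/103 ≈ 2.2233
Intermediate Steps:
Z(C) = 3 + C**2 - 15*C (Z(C) = 3 + ((C**2 - 16*C) + C) = 3 + (C**2 - 15*C) = 3 + C**2 - 15*C)
229/Z(20) = 229/(3 + 20**2 - 15*20) = 229/(3 + 400 - 300) = 229/103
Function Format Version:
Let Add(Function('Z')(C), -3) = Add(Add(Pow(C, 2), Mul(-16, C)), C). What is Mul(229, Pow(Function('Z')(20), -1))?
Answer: Rational(229, 103) ≈ 2.2233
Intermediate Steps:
Function('Z')(C) = Add(3, Pow(C, 2), Mul(-15, C)) (Function('Z')(C) = Add(3, Add(Add(Pow(C, 2), Mul(-16, C)), C)) = Add(3, Add(Pow(C, 2), Mul(-15, C))) = Add(3, Pow(C, 2), Mul(-15, C)))
Mul(229, Pow(Function('Z')(20), -1)) = Mul(229, Pow(Add(3, Pow(20, 2), Mul(-15, 20)), -1)) = Mul(229, Pow(Add(3, 400, -300), -1)) = Mul(229, Pow(103, -1)) = Mul(229, Rational(1, 103)) = Rational(229, 103)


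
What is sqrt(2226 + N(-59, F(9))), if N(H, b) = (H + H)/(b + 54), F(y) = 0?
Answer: sqrt(180129)/9 ≈ 47.157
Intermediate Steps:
N(H, b) = 2*H/(54 + b) (N(H, b) = (2*H)/(54 + b) = 2*H/(54 + b))
sqrt(2226 + N(-59, F(9))) = sqrt(2226 + 2*(-59)/(54 + 0)) = sqrt(2226 + 2*(-59)/54) = sqrt(2226 + 2*(-59)*(1/54)) = sqrt(2226 - 59/27) = sqrt(60043/27) = sqrt(180129)/9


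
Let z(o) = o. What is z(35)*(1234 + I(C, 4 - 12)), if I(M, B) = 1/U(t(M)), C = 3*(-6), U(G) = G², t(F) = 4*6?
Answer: 24877475/576 ≈ 43190.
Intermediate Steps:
t(F) = 24
C = -18
I(M, B) = 1/576 (I(M, B) = 1/(24²) = 1/576)
z(35)*(1234 + I(C, 4 - 12)) = 35*(1234 + 1/576) = 35*(710785/576) = 24877475/576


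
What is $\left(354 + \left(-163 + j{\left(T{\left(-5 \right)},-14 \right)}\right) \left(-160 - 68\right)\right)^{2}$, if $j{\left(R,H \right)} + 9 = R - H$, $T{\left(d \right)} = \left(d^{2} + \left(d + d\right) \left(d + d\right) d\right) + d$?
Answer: $21262889124$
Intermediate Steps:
$T{\left(d \right)} = d + d^{2} + 4 d^{3}$ ($T{\left(d \right)} = \left(d^{2} + 2 d 2 d d\right) + d = \left(d^{2} + 4 d^{2} d\right) + d = \left(d^{2} + 4 d^{3}\right) + d = d + d^{2} + 4 d^{3}$)
$j{\left(R,H \right)} = -9 + R - H$ ($j{\left(R,H \right)} = -9 - \left(H - R\right) = -9 + R - H$)
$\left(354 + \left(-163 + j{\left(T{\left(-5 \right)},-14 \right)}\right) \left(-160 - 68\right)\right)^{2} = \left(354 + \left(-163 - \left(-5 + 5 \left(1 - 5 + 4 \left(-5\right)^{2}\right)\right)\right) \left(-160 - 68\right)\right)^{2} = \left(354 + \left(-163 - \left(-5 + 5 \left(1 - 5 + 4 \cdot 25\right)\right)\right) \left(-228\right)\right)^{2} = \left(354 + \left(-163 - \left(-5 + 5 \left(1 - 5 + 100\right)\right)\right) \left(-228\right)\right)^{2} = \left(354 + \left(-163 - 475\right) \left(-228\right)\right)^{2} = \left(354 - -145464\right)^{2} = \left(354 + 145464\right)^{2} = 145818^{2} = 21262889124$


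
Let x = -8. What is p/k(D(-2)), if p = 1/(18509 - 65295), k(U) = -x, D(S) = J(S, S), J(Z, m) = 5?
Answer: -1/374288 ≈ -2.6717e-6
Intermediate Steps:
D(S) = 5
k(U) = 8 (k(U) = -1*(-8) = 8)
p = -1/46786 (p = 1/(-46786) = -1/46786 ≈ -2.1374e-5)
p/k(D(-2)) = -1/46786/8 = -1/46786*⅛ = -1/374288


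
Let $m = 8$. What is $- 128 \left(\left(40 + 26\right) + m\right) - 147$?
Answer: $-9619$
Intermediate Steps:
$- 128 \left(\left(40 + 26\right) + m\right) - 147 = - 128 \left(\left(40 + 26\right) + 8\right) - 147 = - 128 \left(66 + 8\right) - 147 = \left(-128\right) 74 - 147 = -9472 - 147 = -9619$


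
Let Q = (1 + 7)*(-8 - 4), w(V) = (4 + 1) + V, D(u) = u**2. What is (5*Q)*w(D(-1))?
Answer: -2880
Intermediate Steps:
w(V) = 5 + V
Q = -96 (Q = 8*(-12) = -96)
(5*Q)*w(D(-1)) = (5*(-96))*(5 + (-1)**2) = -480*(5 + 1) = -480*6 = -2880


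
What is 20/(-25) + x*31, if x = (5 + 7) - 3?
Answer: 1391/5 ≈ 278.20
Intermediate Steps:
x = 9 (x = 12 - 3 = 9)
20/(-25) + x*31 = 20/(-25) + 9*31 = 20*(-1/25) + 279 = -4/5 + 279 = 1391/5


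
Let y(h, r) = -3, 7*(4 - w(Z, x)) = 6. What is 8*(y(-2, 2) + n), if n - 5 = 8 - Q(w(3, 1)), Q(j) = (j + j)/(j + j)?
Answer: 72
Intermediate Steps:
w(Z, x) = 22/7 (w(Z, x) = 4 - ⅐*6 = 4 - 6/7 = 22/7)
Q(j) = 1 (Q(j) = (2*j)/((2*j)) = (2*j)*(1/(2*j)) = 1)
n = 12 (n = 5 + (8 - 1*1) = 5 + (8 - 1) = 5 + 7 = 12)
8*(y(-2, 2) + n) = 8*(-3 + 12) = 8*9 = 72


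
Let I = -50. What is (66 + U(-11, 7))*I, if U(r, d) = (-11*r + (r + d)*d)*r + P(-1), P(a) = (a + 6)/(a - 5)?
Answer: 143675/3 ≈ 47892.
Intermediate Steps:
P(a) = (6 + a)/(-5 + a)
U(r, d) = -⅚ + r*(-11*r + d*(d + r)) (U(r, d) = (-11*r + (r + d)*d)*r + (6 - 1)/(-5 - 1) = (-11*r + (d + r)*d)*r + 5/(-6) = (-11*r + d*(d + r))*r - ⅙*5 = r*(-11*r + d*(d + r)) - ⅚ = -⅚ + r*(-11*r + d*(d + r)))
(66 + U(-11, 7))*I = (66 + (-⅚ - 11*(-11)² + 7*(-11)² - 11*7²))*(-50) = (66 + (-⅚ - 11*121 + 7*121 - 11*49))*(-50) = (66 + (-⅚ - 1331 + 847 - 539))*(-50) = (66 - 6143/6)*(-50) = -5747/6*(-50) = 143675/3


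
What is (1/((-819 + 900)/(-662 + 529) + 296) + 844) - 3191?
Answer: -92206456/39287 ≈ -2347.0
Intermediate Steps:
(1/((-819 + 900)/(-662 + 529) + 296) + 844) - 3191 = (1/(81/(-133) + 296) + 844) - 3191 = (1/(81*(-1/133) + 296) + 844) - 3191 = (1/(-81/133 + 296) + 844) - 3191 = (1/(39287/133) + 844) - 3191 = (133/39287 + 844) - 3191 = 33158361/39287 - 3191 = -92206456/39287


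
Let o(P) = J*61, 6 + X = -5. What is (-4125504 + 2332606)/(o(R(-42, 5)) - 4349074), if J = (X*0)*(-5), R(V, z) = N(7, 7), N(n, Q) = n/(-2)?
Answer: 896449/2174537 ≈ 0.41225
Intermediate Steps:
X = -11 (X = -6 - 5 = -11)
N(n, Q) = -n/2 (N(n, Q) = n*(-½) = -n/2)
R(V, z) = -7/2 (R(V, z) = -½*7 = -7/2)
J = 0 (J = -11*0*(-5) = 0*(-5) = 0)
o(P) = 0 (o(P) = 0*61 = 0)
(-4125504 + 2332606)/(o(R(-42, 5)) - 4349074) = (-4125504 + 2332606)/(0 - 4349074) = -1792898/(-4349074) = -1792898*(-1/4349074) = 896449/2174537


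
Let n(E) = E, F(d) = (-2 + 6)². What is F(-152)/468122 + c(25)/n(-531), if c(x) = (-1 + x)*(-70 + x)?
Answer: 28087792/13809599 ≈ 2.0339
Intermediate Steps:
F(d) = 16 (F(d) = 4² = 16)
F(-152)/468122 + c(25)/n(-531) = 16/468122 + (70 + 25² - 71*25)/(-531) = 16*(1/468122) + (70 + 625 - 1775)*(-1/531) = 8/234061 - 1080*(-1/531) = 8/234061 + 120/59 = 28087792/13809599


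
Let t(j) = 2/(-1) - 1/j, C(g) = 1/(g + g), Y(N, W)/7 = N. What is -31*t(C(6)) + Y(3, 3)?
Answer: 455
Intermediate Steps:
Y(N, W) = 7*N
C(g) = 1/(2*g)
t(j) = -2 - 1/j (t(j) = 2*(-1) - 1/j = -2 - 1/j)
-31*t(C(6)) + Y(3, 3) = -31*(-2 - 1/((½)/6)) + 7*3 = -31*(-2 - 1/((½)*(⅙))) + 21 = -31*(-2 - 1/1/12) + 21 = -31*(-2 - 1*12) + 21 = -31*(-2 - 12) + 21 = -31*(-14) + 21 = 434 + 21 = 455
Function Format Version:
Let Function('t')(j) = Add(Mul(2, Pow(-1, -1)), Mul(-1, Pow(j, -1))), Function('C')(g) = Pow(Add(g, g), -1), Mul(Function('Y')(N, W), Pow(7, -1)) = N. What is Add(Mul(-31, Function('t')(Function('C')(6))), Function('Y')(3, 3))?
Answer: 455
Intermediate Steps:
Function('Y')(N, W) = Mul(7, N)
Function('C')(g) = Mul(Rational(1, 2), Pow(g, -1)) (Function('C')(g) = Pow(Mul(2, g), -1) = Mul(Rational(1, 2), Pow(g, -1)))
Function('t')(j) = Add(-2, Mul(-1, Pow(j, -1))) (Function('t')(j) = Add(Mul(2, -1), Mul(-1, Pow(j, -1))) = Add(-2, Mul(-1, Pow(j, -1))))
Add(Mul(-31, Function('t')(Function('C')(6))), Function('Y')(3, 3)) = Add(Mul(-31, Add(-2, Mul(-1, Pow(Mul(Rational(1, 2), Pow(6, -1)), -1)))), Mul(7, 3)) = Add(Mul(-31, Add(-2, Mul(-1, Pow(Mul(Rational(1, 2), Rational(1, 6)), -1)))), 21) = Add(Mul(-31, Add(-2, Mul(-1, Pow(Rational(1, 12), -1)))), 21) = Add(Mul(-31, Add(-2, Mul(-1, 12))), 21) = Add(Mul(-31, Add(-2, -12)), 21) = Add(Mul(-31, -14), 21) = Add(434, 21) = 455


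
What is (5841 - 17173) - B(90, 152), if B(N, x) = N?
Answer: -11422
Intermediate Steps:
(5841 - 17173) - B(90, 152) = (5841 - 17173) - 1*90 = -11332 - 90 = -11422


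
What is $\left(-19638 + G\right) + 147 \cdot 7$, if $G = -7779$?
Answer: $-26388$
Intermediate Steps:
$\left(-19638 + G\right) + 147 \cdot 7 = \left(-19638 - 7779\right) + 147 \cdot 7 = -27417 + 1029 = -26388$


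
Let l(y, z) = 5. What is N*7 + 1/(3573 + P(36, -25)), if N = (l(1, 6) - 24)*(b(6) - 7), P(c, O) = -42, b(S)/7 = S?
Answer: -16436804/3531 ≈ -4655.0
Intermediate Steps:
b(S) = 7*S
N = -665 (N = (5 - 24)*(7*6 - 7) = -19*(42 - 7) = -19*35 = -665)
N*7 + 1/(3573 + P(36, -25)) = -665*7 + 1/(3573 - 42) = -4655 + 1/3531 = -16436804/3531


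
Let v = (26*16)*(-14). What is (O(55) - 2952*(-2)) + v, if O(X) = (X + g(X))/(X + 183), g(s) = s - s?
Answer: 19095/238 ≈ 80.231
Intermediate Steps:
g(s) = 0
O(X) = X/(183 + X) (O(X) = (X + 0)/(X + 183) = X/(183 + X))
v = -5824 (v = 416*(-14) = -5824)
(O(55) - 2952*(-2)) + v = (55/(183 + 55) - 2952*(-2)) - 5824 = (55/238 + 5904) - 5824 = 1405207/238 - 5824 = 19095/238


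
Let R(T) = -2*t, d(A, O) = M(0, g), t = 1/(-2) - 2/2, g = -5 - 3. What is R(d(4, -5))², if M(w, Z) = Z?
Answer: 9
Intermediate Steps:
g = -8
t = -3/2 (t = 1*(-½) - 2*½ = -½ - 1 = -3/2 ≈ -1.5000)
d(A, O) = -8
R(T) = 3 (R(T) = -2*(-3/2) = 3)
R(d(4, -5))² = 3² = 9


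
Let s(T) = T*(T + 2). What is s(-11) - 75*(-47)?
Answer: 3624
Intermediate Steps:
s(T) = T*(2 + T)
s(-11) - 75*(-47) = -11*(2 - 11) - 75*(-47) = -11*(-9) + 3525 = 99 + 3525 = 3624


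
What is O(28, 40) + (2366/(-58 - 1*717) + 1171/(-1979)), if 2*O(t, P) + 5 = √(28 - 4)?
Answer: -18848303/3067450 + √6 ≈ -3.6951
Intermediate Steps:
O(t, P) = -5/2 + √6 (O(t, P) = -5/2 + √(28 - 4)/2 = -5/2 + √24/2 = -5/2 + (2*√6)/2 = -5/2 + √6)
O(28, 40) + (2366/(-58 - 1*717) + 1171/(-1979)) = (-5/2 + √6) + (2366/(-58 - 1*717) + 1171/(-1979)) = (-5/2 + √6) + (2366/(-58 - 717) + 1171*(-1/1979)) = (-5/2 + √6) + (2366/(-775) - 1171/1979) = (-5/2 + √6) + (2366*(-1/775) - 1171/1979) = (-5/2 + √6) + (-2366/775 - 1171/1979) = (-5/2 + √6) - 5589839/1533725 = -18848303/3067450 + √6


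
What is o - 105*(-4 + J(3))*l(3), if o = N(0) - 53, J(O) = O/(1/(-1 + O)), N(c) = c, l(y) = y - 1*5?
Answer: 367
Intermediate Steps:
l(y) = -5 + y (l(y) = y - 5 = -5 + y)
J(O) = O*(-1 + O)
o = -53 (o = 0 - 53 = -53)
o - 105*(-4 + J(3))*l(3) = -53 - 105*(-4 + 3*(-1 + 3))*(-5 + 3) = -53 - 105*(-4 + 3*2)*(-2) = -53 - 105*(-4 + 6)*(-2) = -53 - 210*(-2) = -53 - 105*(-4) = -53 + 420 = 367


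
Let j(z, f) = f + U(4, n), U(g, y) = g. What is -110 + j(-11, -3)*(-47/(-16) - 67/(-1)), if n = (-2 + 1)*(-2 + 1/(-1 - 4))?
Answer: -641/16 ≈ -40.063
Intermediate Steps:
n = 11/5 (n = -(-2 + 1/(-5)) = -(-2 - 1/5) = -1*(-11/5) = 11/5 ≈ 2.2000)
j(z, f) = 4 + f (j(z, f) = f + 4 = 4 + f)
-110 + j(-11, -3)*(-47/(-16) - 67/(-1)) = -110 + (4 - 3)*(-47/(-16) - 67/(-1)) = -110 + 1*(-47*(-1/16) - 67*(-1)) = -110 + 1*(47/16 + 67) = -110 + 1*(1119/16) = -110 + 1119/16 = -641/16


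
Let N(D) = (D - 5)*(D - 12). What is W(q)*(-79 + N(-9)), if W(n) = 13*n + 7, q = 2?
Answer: 7095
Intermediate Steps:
N(D) = (-12 + D)*(-5 + D) (N(D) = (-5 + D)*(-12 + D) = (-12 + D)*(-5 + D))
W(n) = 7 + 13*n
W(q)*(-79 + N(-9)) = (7 + 13*2)*(-79 + (60 + (-9)² - 17*(-9))) = (7 + 26)*(-79 + (60 + 81 + 153)) = 33*(-79 + 294) = 33*215 = 7095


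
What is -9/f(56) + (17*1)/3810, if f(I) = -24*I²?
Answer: 218963/47792640 ≈ 0.0045815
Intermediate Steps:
-9/f(56) + (17*1)/3810 = -9/((-24*56²)) + (17*1)/3810 = -9/((-24*3136)) + 17*(1/3810) = -9/(-75264) + 17/3810 = -9*(-1/75264) + 17/3810 = 3/25088 + 17/3810 = 218963/47792640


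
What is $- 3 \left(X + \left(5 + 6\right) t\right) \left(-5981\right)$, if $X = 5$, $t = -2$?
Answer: $-305031$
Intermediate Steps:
$- 3 \left(X + \left(5 + 6\right) t\right) \left(-5981\right) = - 3 \left(5 + \left(5 + 6\right) \left(-2\right)\right) \left(-5981\right) = - 3 \left(5 + 11 \left(-2\right)\right) \left(-5981\right) = - 3 \left(5 - 22\right) \left(-5981\right) = \left(-3\right) \left(-17\right) \left(-5981\right) = 51 \left(-5981\right) = -305031$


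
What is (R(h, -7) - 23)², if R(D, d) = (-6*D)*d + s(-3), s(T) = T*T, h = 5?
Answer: 38416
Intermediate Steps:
s(T) = T²
R(D, d) = 9 - 6*D*d (R(D, d) = (-6*D)*d + (-3)² = -6*D*d + 9 = 9 - 6*D*d)
(R(h, -7) - 23)² = ((9 - 6*5*(-7)) - 23)² = ((9 + 210) - 23)² = (219 - 23)² = 196² = 38416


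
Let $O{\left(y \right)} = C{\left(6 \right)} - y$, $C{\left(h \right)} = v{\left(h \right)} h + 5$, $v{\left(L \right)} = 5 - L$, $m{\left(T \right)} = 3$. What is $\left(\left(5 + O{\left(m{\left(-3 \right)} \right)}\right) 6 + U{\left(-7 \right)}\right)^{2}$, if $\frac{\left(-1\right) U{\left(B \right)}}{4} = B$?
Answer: $1156$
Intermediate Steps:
$U{\left(B \right)} = - 4 B$
$C{\left(h \right)} = 5 + h \left(5 - h\right)$ ($C{\left(h \right)} = \left(5 - h\right) h + 5 = h \left(5 - h\right) + 5 = 5 + h \left(5 - h\right)$)
$O{\left(y \right)} = -1 - y$ ($O{\left(y \right)} = \left(5 - 6 \left(-5 + 6\right)\right) - y = \left(5 - 6 \cdot 1\right) - y = \left(5 - 6\right) - y = -1 - y$)
$\left(\left(5 + O{\left(m{\left(-3 \right)} \right)}\right) 6 + U{\left(-7 \right)}\right)^{2} = \left(\left(5 - 4\right) 6 - -28\right)^{2} = \left(\left(5 - 4\right) 6 + 28\right)^{2} = \left(1 \cdot 6 + 28\right)^{2} = \left(6 + 28\right)^{2} = 34^{2} = 1156$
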